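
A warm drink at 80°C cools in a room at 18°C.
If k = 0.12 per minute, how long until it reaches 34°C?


From T(t) = T_a + (T₀ - T_a)e^(-kt), set T(t) = 34:
(34 - 18) / (80 - 18) = e^(-0.12t), so t = -ln(0.258)/0.12 ≈ 11.3 minutes.


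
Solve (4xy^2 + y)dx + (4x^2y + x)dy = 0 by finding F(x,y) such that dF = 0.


Check exactness: ∂M/∂y = 8xy + 1 and ∂N/∂x = 8xy + 1; equal, so the equation is exact.
Integrate M with respect to x (treating y as constant): ∫M dx = 2x^2y^2 + xy + h(y).
Differentiate w.r.t. y and set equal to N: all terms match, so h'(y) = 0 and h is a constant absorbed into C.
General solution: 2x^2y^2 + xy = C.


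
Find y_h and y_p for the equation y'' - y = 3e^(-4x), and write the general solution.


Characteristic roots of r² - 1 = 0 are 1, -1.
y_h = C₁e^(x) + C₂e^(-x).
Forcing exponent -4 is not a characteristic root; try y_p = Ae^(-4x).
Substitute: A·(16 + (0)·-4 + (-1)) = A·15 = 3, so A = 1/5.
General solution: y = C₁e^(x) + C₂e^(-x) + (1/5)e^(-4x).


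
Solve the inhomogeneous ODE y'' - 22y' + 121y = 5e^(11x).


Characteristic polynomial (r - 11)² = 0; repeated root r = 11.
y_h = (C₁ + C₂x)e^(11x). Forcing matches the repeated root (resonance), so try y_p = Ax² e^(11x).
Substitute and solve for A: 2A = 5, so A = 5/2.
General solution: y = (C₁ + C₂x + (5/2)x²)e^(11x).


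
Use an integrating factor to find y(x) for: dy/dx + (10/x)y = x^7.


P(x) = 10/x ⇒ μ = x^10.
(x^10 y)' = x^17 ⇒ x^10 y = x^18/(18) + C.
Solve for y: y = (1/18)x^8 + C/x^10.


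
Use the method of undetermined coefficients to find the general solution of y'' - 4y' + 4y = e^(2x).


Characteristic polynomial (r - 2)² = 0; repeated root r = 2.
y_h = (C₁ + C₂x)e^(2x). Forcing matches the repeated root (resonance), so try y_p = Ax² e^(2x).
Substitute and solve for A: 2A = 1, so A = 1/2.
General solution: y = (C₁ + C₂x + (1/2)x²)e^(2x).


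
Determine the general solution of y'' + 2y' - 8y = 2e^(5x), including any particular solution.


Characteristic roots of r² + 2r - 8 = 0 are -4, 2.
y_h = C₁e^(-4x) + C₂e^(2x).
Forcing exponent 5 is not a characteristic root; try y_p = Ae^(5x).
Substitute: A·(25 + (2)·5 + (-8)) = A·27 = 2, so A = 2/27.
General solution: y = C₁e^(-4x) + C₂e^(2x) + (2/27)e^(5x).


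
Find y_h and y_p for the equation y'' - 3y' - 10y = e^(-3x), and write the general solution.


Characteristic roots of r² - 3r - 10 = 0 are -2, 5.
y_h = C₁e^(-2x) + C₂e^(5x).
Forcing exponent -3 is not a characteristic root; try y_p = Ae^(-3x).
Substitute: A·(9 + (-3)·-3 + (-10)) = A·8 = 1, so A = 1/8.
General solution: y = C₁e^(-2x) + C₂e^(5x) + (1/8)e^(-3x).


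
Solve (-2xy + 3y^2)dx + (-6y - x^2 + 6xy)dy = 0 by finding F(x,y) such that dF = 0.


Check exactness: ∂M/∂y = -2x + 6y and ∂N/∂x = -2x + 6y; equal, so the equation is exact.
Integrate M with respect to x (treating y as constant): ∫M dx = -x^2y + 3xy^2 + h(y).
Differentiate w.r.t. y and set equal to N: the x-dependent terms already match, leaving h'(y) = -6y. Integrate: h(y) = -3y^2.
So F(x,y) = -3y^2 - x^2y + 3xy^2.
General solution: -3y^2 - x^2y + 3xy^2 = C.


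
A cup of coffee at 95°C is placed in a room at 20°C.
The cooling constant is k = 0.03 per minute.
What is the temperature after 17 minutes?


Newton's law: dT/dt = -k(T - T_a) has solution T(t) = T_a + (T₀ - T_a)e^(-kt).
Plug in T_a = 20, T₀ = 95, k = 0.03, t = 17: T(17) = 20 + (75)e^(-0.51) ≈ 65.0°C.


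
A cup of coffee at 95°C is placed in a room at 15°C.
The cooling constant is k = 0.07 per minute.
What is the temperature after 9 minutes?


Newton's law: dT/dt = -k(T - T_a) has solution T(t) = T_a + (T₀ - T_a)e^(-kt).
Plug in T_a = 15, T₀ = 95, k = 0.07, t = 9: T(9) = 15 + (80)e^(-0.63) ≈ 57.6°C.


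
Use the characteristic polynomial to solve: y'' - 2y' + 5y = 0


Characteristic equation: r² - 2r + 5 = 0.
Discriminant is negative; roots r = 1 ± 2i (complex conjugate pair).
General solution uses e^(α x)(C₁ cos(β x) + C₂ sin(β x)): y = e^(x)(C₁cos(2x) + C₂sin(2x)).


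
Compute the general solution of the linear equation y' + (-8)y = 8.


P(x) = -8 ⇒ μ = e^(-8x).
(μ y)' = 8e^(-8x) ⇒ μ y = -e^(-8x) + C.
Divide by μ: y = -1 + Ce^(8x).


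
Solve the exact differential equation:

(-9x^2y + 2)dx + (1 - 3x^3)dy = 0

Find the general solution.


Check exactness: ∂M/∂y = -9x^2 and ∂N/∂x = -9x^2; equal, so the equation is exact.
Integrate M with respect to x (treating y as constant): ∫M dx = -3x^3y + 2x + h(y).
Differentiate w.r.t. y and set equal to N: the x-dependent terms already match, leaving h'(y) = 1. Integrate: h(y) = y.
So F(x,y) = y - 3x^3y + 2x.
General solution: y - 3x^3y + 2x = C.


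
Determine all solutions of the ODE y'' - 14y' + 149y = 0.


Characteristic equation: r² - 14r + 149 = 0.
Discriminant is negative; roots r = 7 ± 10i (complex conjugate pair).
General solution uses e^(α x)(C₁ cos(β x) + C₂ sin(β x)): y = e^(7x)(C₁cos(10x) + C₂sin(10x)).


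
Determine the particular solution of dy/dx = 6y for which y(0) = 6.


General solution of y' = 6y is y = Ce^(6x).
Apply y(0) = 6: C = 6.
Particular solution: y = 6e^(6x).


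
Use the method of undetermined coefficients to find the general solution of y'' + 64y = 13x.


Homogeneous: r² + 64 = 0 ⇒ r = ±8i, y_h = C₁cos(8x) + C₂sin(8x).
Polynomial forcing; try y_p = Ax + B. Then y_p'' + 64 y_p = 64(Ax + B) = 13x, so B = 0 and A = 13/64.
General solution: y = C₁cos(8x) + C₂sin(8x) + (13/64)x.


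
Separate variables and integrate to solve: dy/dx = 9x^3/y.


Separate variables: y dy = 9x^3 dx.
Integrate both sides: y²/2 = (9/4)x^4 + C₀.
Multiply by 2: y² = (9/2)x^4 + C.


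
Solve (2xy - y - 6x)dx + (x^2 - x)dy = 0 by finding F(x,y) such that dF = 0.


Check exactness: ∂M/∂y = 2x - 1 and ∂N/∂x = 2x - 1; equal, so the equation is exact.
Integrate M with respect to x (treating y as constant): ∫M dx = x^2y - xy - 3x^2 + h(y).
Differentiate w.r.t. y and set equal to N: all terms match, so h'(y) = 0 and h is a constant absorbed into C.
General solution: x^2y - xy - 3x^2 = C.


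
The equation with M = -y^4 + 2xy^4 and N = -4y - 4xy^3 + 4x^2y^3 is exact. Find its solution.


Check exactness: ∂M/∂y = -4y^3 + 8xy^3 and ∂N/∂x = -4y^3 + 8xy^3; equal, so the equation is exact.
Integrate M with respect to x (treating y as constant): ∫M dx = -xy^4 + x^2y^4 + h(y).
Differentiate w.r.t. y and set equal to N: the x-dependent terms already match, leaving h'(y) = -4y. Integrate: h(y) = -2y^2.
So F(x,y) = -2y^2 - xy^4 + x^2y^4.
General solution: -2y^2 - xy^4 + x^2y^4 = C.


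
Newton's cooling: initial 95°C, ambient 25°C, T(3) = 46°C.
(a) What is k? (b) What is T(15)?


Newton's law: T(t) = T_a + (T₀ - T_a)e^(-kt).
(a) Use T(3) = 46: (46 - 25)/(95 - 25) = e^(-k·3), so k = -ln(0.300)/3 ≈ 0.4013.
(b) Apply k to t = 15: T(15) = 25 + (70)e^(-6.020) ≈ 25.2°C.


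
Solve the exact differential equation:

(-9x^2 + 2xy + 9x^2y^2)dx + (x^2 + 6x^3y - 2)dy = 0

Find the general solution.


Check exactness: ∂M/∂y = 2x + 18x^2y and ∂N/∂x = 2x + 18x^2y; equal, so the equation is exact.
Integrate M with respect to x (treating y as constant): ∫M dx = -3x^3 + x^2y + 3x^3y^2 + h(y).
Differentiate w.r.t. y and set equal to N: the x-dependent terms already match, leaving h'(y) = -2. Integrate: h(y) = -2y.
So F(x,y) = -3x^3 + x^2y + 3x^3y^2 - 2y.
General solution: -3x^3 + x^2y + 3x^3y^2 - 2y = C.


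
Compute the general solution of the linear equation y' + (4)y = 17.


P(x) = 4, Q(x) = 17; integrating factor μ = e^(4x).
(μ y)' = 17e^(4x) ⇒ μ y = (17/4)e^(4x) + C.
Divide by μ: y = 17/4 + Ce^(-4x).


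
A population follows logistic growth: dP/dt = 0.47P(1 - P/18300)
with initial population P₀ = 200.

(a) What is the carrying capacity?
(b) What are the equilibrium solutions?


Logistic ODE dP/dt = 0.47P(1 - P/18300) has equilibria where dP/dt = 0, i.e. P = 0 or P = 18300.
The coefficient (1 - P/K) = 0 when P = K, identifying K = 18300 as the carrying capacity.
(a) K = 18300; (b) equilibria P = 0 and P = 18300.


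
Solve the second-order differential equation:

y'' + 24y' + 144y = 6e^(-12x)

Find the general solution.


Characteristic polynomial (r + 12)² = 0; repeated root r = -12.
y_h = (C₁ + C₂x)e^(-12x). Forcing matches the repeated root (resonance), so try y_p = Ax² e^(-12x).
Substitute and solve for A: 2A = 6, so A = 3.
General solution: y = (C₁ + C₂x + 3x²)e^(-12x).


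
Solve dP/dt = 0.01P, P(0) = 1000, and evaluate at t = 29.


The ODE dP/dt = 0.01P has solution P(t) = P(0)e^(0.01t).
Substitute P(0) = 1000 and t = 29: P(29) = 1000 e^(0.29) ≈ 1336.


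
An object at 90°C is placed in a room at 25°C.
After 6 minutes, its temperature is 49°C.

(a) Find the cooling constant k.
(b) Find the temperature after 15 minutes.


Newton's law: T(t) = T_a + (T₀ - T_a)e^(-kt).
(a) Use T(6) = 49: (49 - 25)/(90 - 25) = e^(-k·6), so k = -ln(0.369)/6 ≈ 0.1661.
(b) Apply k to t = 15: T(15) = 25 + (65)e^(-2.491) ≈ 30.4°C.


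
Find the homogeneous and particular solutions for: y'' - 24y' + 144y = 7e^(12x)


Characteristic polynomial (r - 12)² = 0; repeated root r = 12.
y_h = (C₁ + C₂x)e^(12x). Forcing matches the repeated root (resonance), so try y_p = Ax² e^(12x).
Substitute and solve for A: 2A = 7, so A = 7/2.
General solution: y = (C₁ + C₂x + (7/2)x²)e^(12x).


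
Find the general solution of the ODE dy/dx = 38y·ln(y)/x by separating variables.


Separate: dy/[y ln(y)] = 38 dx/x.
Substitute u = ln(y): du/u = 38 dx/x.
Integrate: ln|ln(y)| = 38ln|x| + C₀, hence ln(y) = C·x^38.


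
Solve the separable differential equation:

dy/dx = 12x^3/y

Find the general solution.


Separate variables: y dy = 12x^3 dx.
Integrate both sides: y²/2 = 3x^4 + C₀.
Multiply by 2: y² = 6x^4 + C.


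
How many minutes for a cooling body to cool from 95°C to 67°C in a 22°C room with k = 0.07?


From T(t) = T_a + (T₀ - T_a)e^(-kt), set T(t) = 67:
(67 - 22) / (95 - 22) = e^(-0.07t), so t = -ln(0.616)/0.07 ≈ 6.9 minutes.


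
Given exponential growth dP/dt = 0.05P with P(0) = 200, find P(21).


The ODE dP/dt = 0.05P has solution P(t) = P(0)e^(0.05t).
Substitute P(0) = 200 and t = 21: P(21) = 200 e^(1.05) ≈ 572.


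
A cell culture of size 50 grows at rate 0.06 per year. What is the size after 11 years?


The ODE dP/dt = 0.06P has solution P(t) = P(0)e^(0.06t).
Substitute P(0) = 50 and t = 11: P(11) = 50 e^(0.66) ≈ 97.


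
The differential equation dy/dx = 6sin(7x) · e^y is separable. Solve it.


Separate: e^(-y) dy = 6sin(7x) dx.
Integrate: -e^(-y) = -(6/7)cos(7x) + C₀.
Rearrange: e^(-y) = (6/7)cos(7x) + C.


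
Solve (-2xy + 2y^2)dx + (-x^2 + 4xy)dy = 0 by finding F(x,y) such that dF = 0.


Check exactness: ∂M/∂y = -2x + 4y and ∂N/∂x = -2x + 4y; equal, so the equation is exact.
Integrate M with respect to x (treating y as constant): ∫M dx = -x^2y + 2xy^2 + h(y).
Differentiate w.r.t. y and set equal to N: all terms match, so h'(y) = 0 and h is a constant absorbed into C.
General solution: -x^2y + 2xy^2 = C.


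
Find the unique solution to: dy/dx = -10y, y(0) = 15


General solution of y' = -10y is y = Ce^(-10x).
Apply y(0) = 15: C = 15.
Particular solution: y = 15e^(-10x).


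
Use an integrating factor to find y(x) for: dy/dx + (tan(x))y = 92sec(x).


P(x) = tan(x) ⇒ μ = e^(∫tan(x)dx) = sec(x).
(sec(x) y)' = 92sec²(x) ⇒ sec(x) y = 92tan(x) + C.
Multiply by cos(x): y = 92sin(x) + C·cos(x).


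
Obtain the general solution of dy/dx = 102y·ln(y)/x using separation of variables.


Separate: dy/[y ln(y)] = 102 dx/x.
Substitute u = ln(y): du/u = 102 dx/x.
Integrate: ln|ln(y)| = 102ln|x| + C₀, hence ln(y) = C·x^102.


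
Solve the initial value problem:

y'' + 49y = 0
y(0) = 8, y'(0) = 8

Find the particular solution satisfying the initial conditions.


Characteristic roots of r² + 49 = 0 are ±7i, so y = C₁cos(7x) + C₂sin(7x).
Apply y(0) = 8: C₁ = 8. Differentiate and apply y'(0) = 8: 7·C₂ = 8, so C₂ = 8/7.
Particular solution: y = 8cos(7x) + (8/7)sin(7x).


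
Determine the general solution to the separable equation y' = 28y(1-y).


Separate: dy/[y(1-y)] = 28 dx.
Partial fractions: 1/[y(1-y)] = 1/y + 1/(1-y).
Integrate: ln|y/(1-y)| = 28x + C₀.
Solve for y: y = 1/(1 + Ce^(-28x)).


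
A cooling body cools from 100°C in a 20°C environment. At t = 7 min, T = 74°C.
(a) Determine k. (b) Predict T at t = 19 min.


Newton's law: T(t) = T_a + (T₀ - T_a)e^(-kt).
(a) Use T(7) = 74: (74 - 20)/(100 - 20) = e^(-k·7), so k = -ln(0.675)/7 ≈ 0.0561.
(b) Apply k to t = 19: T(19) = 20 + (80)e^(-1.067) ≈ 47.5°C.


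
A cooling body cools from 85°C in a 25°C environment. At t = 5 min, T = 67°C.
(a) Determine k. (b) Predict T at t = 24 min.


Newton's law: T(t) = T_a + (T₀ - T_a)e^(-kt).
(a) Use T(5) = 67: (67 - 25)/(85 - 25) = e^(-k·5), so k = -ln(0.700)/5 ≈ 0.0713.
(b) Apply k to t = 24: T(24) = 25 + (60)e^(-1.712) ≈ 35.8°C.


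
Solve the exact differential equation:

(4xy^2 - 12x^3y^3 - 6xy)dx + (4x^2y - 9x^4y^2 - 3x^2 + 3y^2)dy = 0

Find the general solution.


Check exactness: ∂M/∂y = 8xy - 36x^3y^2 - 6x and ∂N/∂x = 8xy - 36x^3y^2 - 6x; equal, so the equation is exact.
Integrate M with respect to x (treating y as constant): ∫M dx = 2x^2y^2 - 3x^4y^3 - 3x^2y + h(y).
Differentiate w.r.t. y and set equal to N: the x-dependent terms already match, leaving h'(y) = 3y^2. Integrate: h(y) = y^3.
So F(x,y) = 2x^2y^2 - 3x^4y^3 - 3x^2y + y^3.
General solution: 2x^2y^2 - 3x^4y^3 - 3x^2y + y^3 = C.


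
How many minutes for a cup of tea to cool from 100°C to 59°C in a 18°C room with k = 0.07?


From T(t) = T_a + (T₀ - T_a)e^(-kt), set T(t) = 59:
(59 - 18) / (100 - 18) = e^(-0.07t), so t = -ln(0.500)/0.07 ≈ 9.9 minutes.


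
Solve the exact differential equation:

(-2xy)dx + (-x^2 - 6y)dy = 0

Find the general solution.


Check exactness: ∂M/∂y = -2x and ∂N/∂x = -2x; equal, so the equation is exact.
Integrate M with respect to x (treating y as constant): ∫M dx = -x^2y + h(y).
Differentiate w.r.t. y and set equal to N: the x-dependent terms already match, leaving h'(y) = -6y. Integrate: h(y) = -3y^2.
So F(x,y) = -x^2y - 3y^2.
General solution: -x^2y - 3y^2 = C.


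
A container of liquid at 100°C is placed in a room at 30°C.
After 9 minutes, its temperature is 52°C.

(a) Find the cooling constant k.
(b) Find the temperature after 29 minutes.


Newton's law: T(t) = T_a + (T₀ - T_a)e^(-kt).
(a) Use T(9) = 52: (52 - 30)/(100 - 30) = e^(-k·9), so k = -ln(0.314)/9 ≈ 0.1286.
(b) Apply k to t = 29: T(29) = 30 + (70)e^(-3.730) ≈ 31.7°C.


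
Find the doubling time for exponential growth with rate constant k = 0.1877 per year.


Exponential growth: P(t) = P₀ e^(0.1877t). Set P(t)/P₀ = 2: e^(0.1877t) = 2.
Solve: t = ln(2)/0.1877 ≈ 3.69 years.


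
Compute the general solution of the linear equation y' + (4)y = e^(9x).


P(x) = 4 ⇒ μ = e^(4x).
(μ y)' = e^(13x) ⇒ μ y = e^(13x)/13 + C.
Divide by μ: y = (1/13)e^(9x) + Ce^(-4x).


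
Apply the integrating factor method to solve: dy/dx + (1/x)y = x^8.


P(x) = 1/x ⇒ μ = x^1.
(x^1 y)' = x^9 ⇒ x^1 y = x^10/(10) + C.
Solve for y: y = (1/10)x^9 + C/x^1.


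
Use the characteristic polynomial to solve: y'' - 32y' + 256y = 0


Characteristic equation: r² - 32r + 256 = 0, i.e. (r - 16)² = 0.
Repeated root r = 16; include an x factor for the second linearly independent solution.
General solution: y = (C₁ + C₂x)e^(16x).


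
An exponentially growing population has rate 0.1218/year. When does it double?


Exponential growth: P(t) = P₀ e^(0.1218t). Set P(t)/P₀ = 2: e^(0.1218t) = 2.
Solve: t = ln(2)/0.1218 ≈ 5.69 years.


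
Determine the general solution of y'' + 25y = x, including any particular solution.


Homogeneous: r² + 25 = 0 ⇒ r = ±5i, y_h = C₁cos(5x) + C₂sin(5x).
Polynomial forcing; try y_p = Ax + B. Then y_p'' + 25 y_p = 25(Ax + B) = x, so B = 0 and A = 1/25.
General solution: y = C₁cos(5x) + C₂sin(5x) + (1/25)x.


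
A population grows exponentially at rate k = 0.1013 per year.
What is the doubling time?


Exponential growth: P(t) = P₀ e^(0.1013t). Set P(t)/P₀ = 2: e^(0.1013t) = 2.
Solve: t = ln(2)/0.1013 ≈ 6.84 years.


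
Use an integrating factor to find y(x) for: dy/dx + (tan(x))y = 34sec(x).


P(x) = tan(x) ⇒ μ = e^(∫tan(x)dx) = sec(x).
(sec(x) y)' = 34sec²(x) ⇒ sec(x) y = 34tan(x) + C.
Multiply by cos(x): y = 34sin(x) + C·cos(x).


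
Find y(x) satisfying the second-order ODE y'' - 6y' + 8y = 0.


Characteristic equation: r² - 6r + 8 = 0.
Factor: (r - 4)(r - 2) = 0 ⇒ r = 4, 2 (distinct real).
General solution: y = C₁e^(4x) + C₂e^(2x).


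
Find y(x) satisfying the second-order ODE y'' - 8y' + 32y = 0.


Characteristic equation: r² - 8r + 32 = 0.
Discriminant is negative; roots r = 4 ± 4i (complex conjugate pair).
General solution uses e^(α x)(C₁ cos(β x) + C₂ sin(β x)): y = e^(4x)(C₁cos(4x) + C₂sin(4x)).


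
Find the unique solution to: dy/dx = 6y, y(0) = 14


General solution of y' = 6y is y = Ce^(6x).
Apply y(0) = 14: C = 14.
Particular solution: y = 14e^(6x).


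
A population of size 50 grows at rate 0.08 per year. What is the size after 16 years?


The ODE dP/dt = 0.08P has solution P(t) = P(0)e^(0.08t).
Substitute P(0) = 50 and t = 16: P(16) = 50 e^(1.28) ≈ 180.


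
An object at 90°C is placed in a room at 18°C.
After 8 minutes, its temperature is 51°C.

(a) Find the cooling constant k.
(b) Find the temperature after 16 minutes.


Newton's law: T(t) = T_a + (T₀ - T_a)e^(-kt).
(a) Use T(8) = 51: (51 - 18)/(90 - 18) = e^(-k·8), so k = -ln(0.458)/8 ≈ 0.0975.
(b) Apply k to t = 16: T(16) = 18 + (72)e^(-1.560) ≈ 33.1°C.


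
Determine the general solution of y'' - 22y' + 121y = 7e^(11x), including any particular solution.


Characteristic polynomial (r - 11)² = 0; repeated root r = 11.
y_h = (C₁ + C₂x)e^(11x). Forcing matches the repeated root (resonance), so try y_p = Ax² e^(11x).
Substitute and solve for A: 2A = 7, so A = 7/2.
General solution: y = (C₁ + C₂x + (7/2)x²)e^(11x).


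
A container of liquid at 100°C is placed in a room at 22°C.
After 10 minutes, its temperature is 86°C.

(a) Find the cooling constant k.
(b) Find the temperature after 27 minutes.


Newton's law: T(t) = T_a + (T₀ - T_a)e^(-kt).
(a) Use T(10) = 86: (86 - 22)/(100 - 22) = e^(-k·10), so k = -ln(0.821)/10 ≈ 0.0198.
(b) Apply k to t = 27: T(27) = 22 + (78)e^(-0.534) ≈ 67.7°C.


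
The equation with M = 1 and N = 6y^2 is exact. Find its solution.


Check exactness: ∂M/∂y = 0 and ∂N/∂x = 0; equal, so the equation is exact.
Integrate M with respect to x (treating y as constant): ∫M dx = x + h(y).
Differentiate w.r.t. y and set equal to N: the x-dependent terms already match, leaving h'(y) = 6y^2. Integrate: h(y) = 2y^3.
So F(x,y) = 2y^3 + x.
General solution: 2y^3 + x = C.


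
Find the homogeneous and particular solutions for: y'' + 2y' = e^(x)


Characteristic roots of r² + 2r = 0 are -2, 0.
y_h = C₁e^(-2x) + C₂.
Forcing exponent 1 is not a characteristic root; try y_p = Ae^(x).
Substitute: A·(1 + (2)·1 + (0)) = A·3 = 1, so A = 1/3.
General solution: y = C₁e^(-2x) + C₂ + (1/3)e^(x).


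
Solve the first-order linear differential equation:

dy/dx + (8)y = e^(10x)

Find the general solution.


P(x) = 8 ⇒ μ = e^(8x).
(μ y)' = e^(18x) ⇒ μ y = e^(18x)/18 + C.
Divide by μ: y = (1/18)e^(10x) + Ce^(-8x).


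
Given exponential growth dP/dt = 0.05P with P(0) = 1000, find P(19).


The ODE dP/dt = 0.05P has solution P(t) = P(0)e^(0.05t).
Substitute P(0) = 1000 and t = 19: P(19) = 1000 e^(0.95) ≈ 2586.


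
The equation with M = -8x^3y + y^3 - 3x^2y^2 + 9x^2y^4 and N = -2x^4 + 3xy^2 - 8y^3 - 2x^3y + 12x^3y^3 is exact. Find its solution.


Check exactness: ∂M/∂y = -8x^3 + 3y^2 - 6x^2y + 36x^2y^3 and ∂N/∂x = -8x^3 + 3y^2 - 6x^2y + 36x^2y^3; equal, so the equation is exact.
Integrate M with respect to x (treating y as constant): ∫M dx = -2x^4y + xy^3 - x^3y^2 + 3x^3y^4 + h(y).
Differentiate w.r.t. y and set equal to N: the x-dependent terms already match, leaving h'(y) = -8y^3. Integrate: h(y) = -2y^4.
So F(x,y) = -2x^4y + xy^3 - 2y^4 - x^3y^2 + 3x^3y^4.
General solution: -2x^4y + xy^3 - 2y^4 - x^3y^2 + 3x^3y^4 = C.


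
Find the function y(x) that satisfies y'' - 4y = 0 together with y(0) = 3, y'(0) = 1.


Characteristic roots of r² - 4 = 0 are -2, 2.
General solution y = c₁ e^(-2x) + c₂ e^(2x).
Apply y(0) = 3: c₁ + c₂ = 3. Apply y'(0) = 1: -2 c₁ + 2 c₂ = 1.
Solve: c₁ = 5/4, c₂ = 7/4.
Particular solution: y = (5/4)e^(-2x) + (7/4)e^(2x).


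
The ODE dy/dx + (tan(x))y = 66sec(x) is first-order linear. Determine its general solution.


P(x) = tan(x) ⇒ μ = e^(∫tan(x)dx) = sec(x).
(sec(x) y)' = 66sec²(x) ⇒ sec(x) y = 66tan(x) + C.
Multiply by cos(x): y = 66sin(x) + C·cos(x).


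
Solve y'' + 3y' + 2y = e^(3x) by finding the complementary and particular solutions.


Characteristic roots of r² + 3r + 2 = 0 are -1, -2.
y_h = C₁e^(-x) + C₂e^(-2x).
Forcing exponent 3 is not a characteristic root; try y_p = Ae^(3x).
Substitute: A·(9 + (3)·3 + (2)) = A·20 = 1, so A = 1/20.
General solution: y = C₁e^(-x) + C₂e^(-2x) + (1/20)e^(3x).


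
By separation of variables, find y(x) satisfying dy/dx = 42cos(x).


g(y) = 1, so integrate directly: y = ∫ 42cos(x) dx = 42sin(x) + C.


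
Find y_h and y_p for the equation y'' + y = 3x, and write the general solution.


Homogeneous: r² + 1 = 0 ⇒ r = ±1i, y_h = C₁cos(x) + C₂sin(x).
Polynomial forcing; try y_p = Ax + B. Then y_p'' + 1 y_p = 1(Ax + B) = 3x, so B = 0 and A = 3.
General solution: y = C₁cos(x) + C₂sin(x) + 3x.


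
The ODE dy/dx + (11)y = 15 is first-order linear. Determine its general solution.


P(x) = 11, Q(x) = 15; integrating factor μ = e^(11x).
(μ y)' = 15e^(11x) ⇒ μ y = (15/11)e^(11x) + C.
Divide by μ: y = 15/11 + Ce^(-11x).


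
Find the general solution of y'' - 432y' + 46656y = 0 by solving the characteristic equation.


Characteristic equation: r² - 432r + 46656 = 0, i.e. (r - 216)² = 0.
Repeated root r = 216; include an x factor for the second linearly independent solution.
General solution: y = (C₁ + C₂x)e^(216x).


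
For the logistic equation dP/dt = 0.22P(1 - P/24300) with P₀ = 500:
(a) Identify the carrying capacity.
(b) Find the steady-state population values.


Logistic ODE dP/dt = 0.22P(1 - P/24300) has equilibria where dP/dt = 0, i.e. P = 0 or P = 24300.
The coefficient (1 - P/K) = 0 when P = K, identifying K = 24300 as the carrying capacity.
(a) K = 24300; (b) equilibria P = 0 and P = 24300.


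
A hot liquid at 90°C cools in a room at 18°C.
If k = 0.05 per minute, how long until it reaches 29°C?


From T(t) = T_a + (T₀ - T_a)e^(-kt), set T(t) = 29:
(29 - 18) / (90 - 18) = e^(-0.05t), so t = -ln(0.153)/0.05 ≈ 37.6 minutes.


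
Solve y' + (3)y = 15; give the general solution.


P(x) = 3, Q(x) = 15; integrating factor μ = e^(3x).
(μ y)' = 15e^(3x) ⇒ μ y = 5e^(3x) + C.
Divide by μ: y = 5 + Ce^(-3x).


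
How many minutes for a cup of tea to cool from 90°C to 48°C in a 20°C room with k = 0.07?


From T(t) = T_a + (T₀ - T_a)e^(-kt), set T(t) = 48:
(48 - 20) / (90 - 20) = e^(-0.07t), so t = -ln(0.400)/0.07 ≈ 13.1 minutes.


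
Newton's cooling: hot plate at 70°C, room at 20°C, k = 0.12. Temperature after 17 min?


Newton's law: dT/dt = -k(T - T_a) has solution T(t) = T_a + (T₀ - T_a)e^(-kt).
Plug in T_a = 20, T₀ = 70, k = 0.12, t = 17: T(17) = 20 + (50)e^(-2.04) ≈ 26.5°C.


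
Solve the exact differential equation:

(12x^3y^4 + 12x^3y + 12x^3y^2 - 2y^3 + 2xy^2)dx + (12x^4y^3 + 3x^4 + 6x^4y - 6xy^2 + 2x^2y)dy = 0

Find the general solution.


Check exactness: ∂M/∂y = 48x^3y^3 + 12x^3 + 24x^3y - 6y^2 + 4xy and ∂N/∂x = 48x^3y^3 + 12x^3 + 24x^3y - 6y^2 + 4xy; equal, so the equation is exact.
Integrate M with respect to x (treating y as constant): ∫M dx = 3x^4y^4 + 3x^4y + 3x^4y^2 - 2xy^3 + x^2y^2 + h(y).
Differentiate w.r.t. y and set equal to N: all terms match, so h'(y) = 0 and h is a constant absorbed into C.
General solution: 3x^4y^4 + 3x^4y + 3x^4y^2 - 2xy^3 + x^2y^2 = C.


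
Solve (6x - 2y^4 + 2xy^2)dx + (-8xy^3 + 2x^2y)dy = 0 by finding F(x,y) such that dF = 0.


Check exactness: ∂M/∂y = -8y^3 + 4xy and ∂N/∂x = -8y^3 + 4xy; equal, so the equation is exact.
Integrate M with respect to x (treating y as constant): ∫M dx = 3x^2 - 2xy^4 + x^2y^2 + h(y).
Differentiate w.r.t. y and set equal to N: all terms match, so h'(y) = 0 and h is a constant absorbed into C.
General solution: 3x^2 - 2xy^4 + x^2y^2 = C.


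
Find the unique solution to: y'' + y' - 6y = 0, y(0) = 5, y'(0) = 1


Characteristic roots of r² + r - 6 = 0 are -3, 2.
General solution y = c₁ e^(-3x) + c₂ e^(2x).
Apply y(0) = 5: c₁ + c₂ = 5. Apply y'(0) = 1: -3 c₁ + 2 c₂ = 1.
Solve: c₁ = 9/5, c₂ = 16/5.
Particular solution: y = (9/5)e^(-3x) + (16/5)e^(2x).


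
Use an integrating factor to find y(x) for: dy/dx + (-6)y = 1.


P(x) = -6 ⇒ μ = e^(-6x).
(μ y)' = e^(-6x) ⇒ μ y = -(1/6)e^(-6x) + C.
Divide by μ: y = -1/6 + Ce^(6x).


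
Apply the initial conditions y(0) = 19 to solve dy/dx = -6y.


General solution of y' = -6y is y = Ce^(-6x).
Apply y(0) = 19: C = 19.
Particular solution: y = 19e^(-6x).


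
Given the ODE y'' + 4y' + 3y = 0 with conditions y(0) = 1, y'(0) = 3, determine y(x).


Characteristic roots of r² + 4r + 3 = 0 are -1, -3.
General solution y = c₁ e^(-x) + c₂ e^(-3x).
Apply y(0) = 1: c₁ + c₂ = 1. Apply y'(0) = 3: -1 c₁ - 3 c₂ = 3.
Solve: c₁ = 3, c₂ = -2.
Particular solution: y = 3e^(-x) - 2e^(-3x).


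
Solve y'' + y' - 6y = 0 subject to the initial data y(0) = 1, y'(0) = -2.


Characteristic roots of r² + r - 6 = 0 are 2, -3.
General solution y = c₁ e^(2x) + c₂ e^(-3x).
Apply y(0) = 1: c₁ + c₂ = 1. Apply y'(0) = -2: 2 c₁ - 3 c₂ = -2.
Solve: c₁ = 1/5, c₂ = 4/5.
Particular solution: y = (1/5)e^(2x) + (4/5)e^(-3x).


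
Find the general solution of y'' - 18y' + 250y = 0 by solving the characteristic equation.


Characteristic equation: r² - 18r + 250 = 0.
Discriminant is negative; roots r = 9 ± 13i (complex conjugate pair).
General solution uses e^(α x)(C₁ cos(β x) + C₂ sin(β x)): y = e^(9x)(C₁cos(13x) + C₂sin(13x)).


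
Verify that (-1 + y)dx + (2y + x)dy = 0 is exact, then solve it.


Check exactness: ∂M/∂y = 1 and ∂N/∂x = 1; equal, so the equation is exact.
Integrate M with respect to x (treating y as constant): ∫M dx = -x + xy + h(y).
Differentiate w.r.t. y and set equal to N: the x-dependent terms already match, leaving h'(y) = 2y. Integrate: h(y) = y^2.
So F(x,y) = y^2 - x + xy.
General solution: y^2 - x + xy = C.


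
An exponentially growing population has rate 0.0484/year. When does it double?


Exponential growth: P(t) = P₀ e^(0.0484t). Set P(t)/P₀ = 2: e^(0.0484t) = 2.
Solve: t = ln(2)/0.0484 ≈ 14.32 years.


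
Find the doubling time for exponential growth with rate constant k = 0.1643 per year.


Exponential growth: P(t) = P₀ e^(0.1643t). Set P(t)/P₀ = 2: e^(0.1643t) = 2.
Solve: t = ln(2)/0.1643 ≈ 4.22 years.


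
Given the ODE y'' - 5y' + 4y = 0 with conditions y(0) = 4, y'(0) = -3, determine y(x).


Characteristic roots of r² - 5r + 4 = 0 are 4, 1.
General solution y = c₁ e^(4x) + c₂ e^(x).
Apply y(0) = 4: c₁ + c₂ = 4. Apply y'(0) = -3: 4 c₁ + 1 c₂ = -3.
Solve: c₁ = -7/3, c₂ = 19/3.
Particular solution: y = -(7/3)e^(4x) + (19/3)e^(x).


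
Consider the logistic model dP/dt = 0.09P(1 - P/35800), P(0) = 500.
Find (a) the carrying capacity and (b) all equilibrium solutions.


Logistic ODE dP/dt = 0.09P(1 - P/35800) has equilibria where dP/dt = 0, i.e. P = 0 or P = 35800.
The coefficient (1 - P/K) = 0 when P = K, identifying K = 35800 as the carrying capacity.
(a) K = 35800; (b) equilibria P = 0 and P = 35800.


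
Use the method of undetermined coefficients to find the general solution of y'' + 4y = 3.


Homogeneous part: r² + 4 = 0 ⇒ r = ±2i, so y_h = C₁cos(2x) + C₂sin(2x).
Try constant y_p = A; plug in: 4A = 3 ⇒ A = 3/4.
General solution: y = C₁cos(2x) + C₂sin(2x) + 3/4.


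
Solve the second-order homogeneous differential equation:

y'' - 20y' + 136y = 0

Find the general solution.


Characteristic equation: r² - 20r + 136 = 0.
Discriminant is negative; roots r = 10 ± 6i (complex conjugate pair).
General solution uses e^(α x)(C₁ cos(β x) + C₂ sin(β x)): y = e^(10x)(C₁cos(6x) + C₂sin(6x)).


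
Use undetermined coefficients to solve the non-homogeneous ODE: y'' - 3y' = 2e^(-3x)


Characteristic roots of r² - 3r = 0 are 3, 0.
y_h = C₁e^(3x) + C₂.
Forcing exponent -3 is not a characteristic root; try y_p = Ae^(-3x).
Substitute: A·(9 + (-3)·-3 + (0)) = A·18 = 2, so A = 1/9.
General solution: y = C₁e^(3x) + C₂ + (1/9)e^(-3x).


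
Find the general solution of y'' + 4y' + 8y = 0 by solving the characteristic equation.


Characteristic equation: r² + 4r + 8 = 0.
Discriminant is negative; roots r = -2 ± 2i (complex conjugate pair).
General solution uses e^(α x)(C₁ cos(β x) + C₂ sin(β x)): y = e^(-2x)(C₁cos(2x) + C₂sin(2x)).


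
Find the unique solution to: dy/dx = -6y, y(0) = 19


General solution of y' = -6y is y = Ce^(-6x).
Apply y(0) = 19: C = 19.
Particular solution: y = 19e^(-6x).


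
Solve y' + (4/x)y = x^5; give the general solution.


P(x) = 4/x ⇒ μ = x^4.
(x^4 y)' = x^9 ⇒ x^4 y = x^10/(10) + C.
Solve for y: y = (1/10)x^6 + C/x^4.


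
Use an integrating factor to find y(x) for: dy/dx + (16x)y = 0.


P(x) = 16x ⇒ μ = e^(8x²).
Q(x) = 0 so μ y is constant: y = Ce^(-8x²).


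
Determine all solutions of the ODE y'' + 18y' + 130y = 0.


Characteristic equation: r² + 18r + 130 = 0.
Discriminant is negative; roots r = -9 ± 7i (complex conjugate pair).
General solution uses e^(α x)(C₁ cos(β x) + C₂ sin(β x)): y = e^(-9x)(C₁cos(7x) + C₂sin(7x)).


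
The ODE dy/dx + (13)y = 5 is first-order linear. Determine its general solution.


P(x) = 13, Q(x) = 5; integrating factor μ = e^(13x).
(μ y)' = 5e^(13x) ⇒ μ y = (5/13)e^(13x) + C.
Divide by μ: y = 5/13 + Ce^(-13x).


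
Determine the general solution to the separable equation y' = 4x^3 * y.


Separate variables: dy/y = 4x^3 dx.
Integrate: ln|y| = x^4 + C₀.
Exponentiate: y = Ce^(x^4).


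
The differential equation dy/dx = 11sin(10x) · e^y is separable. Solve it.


Separate: e^(-y) dy = 11sin(10x) dx.
Integrate: -e^(-y) = -(11/10)cos(10x) + C₀.
Rearrange: e^(-y) = (11/10)cos(10x) + C.


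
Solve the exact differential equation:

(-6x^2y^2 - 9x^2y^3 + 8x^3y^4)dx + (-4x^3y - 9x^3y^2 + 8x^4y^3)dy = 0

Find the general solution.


Check exactness: ∂M/∂y = -12x^2y - 27x^2y^2 + 32x^3y^3 and ∂N/∂x = -12x^2y - 27x^2y^2 + 32x^3y^3; equal, so the equation is exact.
Integrate M with respect to x (treating y as constant): ∫M dx = -2x^3y^2 - 3x^3y^3 + 2x^4y^4 + h(y).
Differentiate w.r.t. y and set equal to N: all terms match, so h'(y) = 0 and h is a constant absorbed into C.
General solution: -2x^3y^2 - 3x^3y^3 + 2x^4y^4 = C.


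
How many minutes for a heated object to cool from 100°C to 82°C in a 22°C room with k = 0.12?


From T(t) = T_a + (T₀ - T_a)e^(-kt), set T(t) = 82:
(82 - 22) / (100 - 22) = e^(-0.12t), so t = -ln(0.769)/0.12 ≈ 2.2 minutes.


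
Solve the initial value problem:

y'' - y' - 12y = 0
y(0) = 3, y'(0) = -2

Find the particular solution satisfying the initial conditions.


Characteristic roots of r² - r - 12 = 0 are 4, -3.
General solution y = c₁ e^(4x) + c₂ e^(-3x).
Apply y(0) = 3: c₁ + c₂ = 3. Apply y'(0) = -2: 4 c₁ - 3 c₂ = -2.
Solve: c₁ = 1, c₂ = 2.
Particular solution: y = e^(4x) + 2e^(-3x).


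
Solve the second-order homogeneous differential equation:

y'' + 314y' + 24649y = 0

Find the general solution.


Characteristic equation: r² + 314r + 24649 = 0, i.e. (r + 157)² = 0.
Repeated root r = -157; include an x factor for the second linearly independent solution.
General solution: y = (C₁ + C₂x)e^(-157x).


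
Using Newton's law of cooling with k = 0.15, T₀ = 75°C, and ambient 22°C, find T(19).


Newton's law: dT/dt = -k(T - T_a) has solution T(t) = T_a + (T₀ - T_a)e^(-kt).
Plug in T_a = 22, T₀ = 75, k = 0.15, t = 19: T(19) = 22 + (53)e^(-2.85) ≈ 25.1°C.


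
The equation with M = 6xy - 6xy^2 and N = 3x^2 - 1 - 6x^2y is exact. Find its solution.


Check exactness: ∂M/∂y = 6x - 12xy and ∂N/∂x = 6x - 12xy; equal, so the equation is exact.
Integrate M with respect to x (treating y as constant): ∫M dx = 3x^2y - 3x^2y^2 + h(y).
Differentiate w.r.t. y and set equal to N: the x-dependent terms already match, leaving h'(y) = -1. Integrate: h(y) = -y.
So F(x,y) = 3x^2y - y - 3x^2y^2.
General solution: 3x^2y - y - 3x^2y^2 = C.


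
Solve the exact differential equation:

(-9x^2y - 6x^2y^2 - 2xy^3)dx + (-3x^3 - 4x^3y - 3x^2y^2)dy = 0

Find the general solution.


Check exactness: ∂M/∂y = -9x^2 - 12x^2y - 6xy^2 and ∂N/∂x = -9x^2 - 12x^2y - 6xy^2; equal, so the equation is exact.
Integrate M with respect to x (treating y as constant): ∫M dx = -3x^3y - 2x^3y^2 - x^2y^3 + h(y).
Differentiate w.r.t. y and set equal to N: all terms match, so h'(y) = 0 and h is a constant absorbed into C.
General solution: -3x^3y - 2x^3y^2 - x^2y^3 = C.


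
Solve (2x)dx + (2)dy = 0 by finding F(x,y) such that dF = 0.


Check exactness: ∂M/∂y = 0 and ∂N/∂x = 0; equal, so the equation is exact.
Integrate M with respect to x (treating y as constant): ∫M dx = x^2 + h(y).
Differentiate w.r.t. y and set equal to N: the x-dependent terms already match, leaving h'(y) = 2. Integrate: h(y) = 2y.
So F(x,y) = x^2 + 2y.
General solution: x^2 + 2y = C.


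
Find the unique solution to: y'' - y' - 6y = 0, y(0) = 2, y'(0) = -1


Characteristic roots of r² - r - 6 = 0 are 3, -2.
General solution y = c₁ e^(3x) + c₂ e^(-2x).
Apply y(0) = 2: c₁ + c₂ = 2. Apply y'(0) = -1: 3 c₁ - 2 c₂ = -1.
Solve: c₁ = 3/5, c₂ = 7/5.
Particular solution: y = (3/5)e^(3x) + (7/5)e^(-2x).


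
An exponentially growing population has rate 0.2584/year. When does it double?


Exponential growth: P(t) = P₀ e^(0.2584t). Set P(t)/P₀ = 2: e^(0.2584t) = 2.
Solve: t = ln(2)/0.2584 ≈ 2.68 years.


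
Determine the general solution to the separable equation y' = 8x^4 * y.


Separate variables: dy/y = 8x^4 dx.
Integrate: ln|y| = (8/5)x^5 + C₀.
Exponentiate: y = Ce^((8/5)x^5).


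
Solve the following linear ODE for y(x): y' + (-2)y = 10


P(x) = -2 ⇒ μ = e^(-2x).
(μ y)' = 10e^(-2x) ⇒ μ y = -5e^(-2x) + C.
Divide by μ: y = -5 + Ce^(2x).


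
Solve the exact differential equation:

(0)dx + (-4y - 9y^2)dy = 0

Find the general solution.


Check exactness: ∂M/∂y = 0 and ∂N/∂x = 0; equal, so the equation is exact.
Integrate M with respect to x (treating y as constant): ∫M dx = 0 + h(y).
Differentiate w.r.t. y and set equal to N: the x-dependent terms already match, leaving h'(y) = -4y - 9y^2. Integrate: h(y) = -2y^2 - 3y^3.
So F(x,y) = -2y^2 - 3y^3.
General solution: -2y^2 - 3y^3 = C.


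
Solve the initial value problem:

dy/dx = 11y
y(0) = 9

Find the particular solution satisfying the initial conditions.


General solution of y' = 11y is y = Ce^(11x).
Apply y(0) = 9: C = 9.
Particular solution: y = 9e^(11x).


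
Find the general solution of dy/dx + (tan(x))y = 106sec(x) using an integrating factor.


P(x) = tan(x) ⇒ μ = e^(∫tan(x)dx) = sec(x).
(sec(x) y)' = 106sec²(x) ⇒ sec(x) y = 106tan(x) + C.
Multiply by cos(x): y = 106sin(x) + C·cos(x).


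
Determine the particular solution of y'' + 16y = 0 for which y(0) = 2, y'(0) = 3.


Characteristic roots of r² + 16 = 0 are ±4i, so y = C₁cos(4x) + C₂sin(4x).
Apply y(0) = 2: C₁ = 2. Differentiate and apply y'(0) = 3: 4·C₂ = 3, so C₂ = 3/4.
Particular solution: y = 2cos(4x) + (3/4)sin(4x).


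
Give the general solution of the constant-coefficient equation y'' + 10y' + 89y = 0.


Characteristic equation: r² + 10r + 89 = 0.
Discriminant is negative; roots r = -5 ± 8i (complex conjugate pair).
General solution uses e^(α x)(C₁ cos(β x) + C₂ sin(β x)): y = e^(-5x)(C₁cos(8x) + C₂sin(8x)).


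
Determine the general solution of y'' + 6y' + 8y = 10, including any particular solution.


Characteristic roots of r² + 6r + 8 = 0 are -4, -2.
y_h = C₁e^(-4x) + C₂e^(-2x).
Constant forcing; try y_p = A. Then 8A = 10 ⇒ A = 5/4.
General solution: y = C₁e^(-4x) + C₂e^(-2x) + 5/4.


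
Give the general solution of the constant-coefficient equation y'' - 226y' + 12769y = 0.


Characteristic equation: r² - 226r + 12769 = 0, i.e. (r - 113)² = 0.
Repeated root r = 113; include an x factor for the second linearly independent solution.
General solution: y = (C₁ + C₂x)e^(113x).


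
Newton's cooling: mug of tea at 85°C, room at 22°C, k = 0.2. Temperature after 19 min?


Newton's law: dT/dt = -k(T - T_a) has solution T(t) = T_a + (T₀ - T_a)e^(-kt).
Plug in T_a = 22, T₀ = 85, k = 0.2, t = 19: T(19) = 22 + (63)e^(-3.80) ≈ 23.4°C.


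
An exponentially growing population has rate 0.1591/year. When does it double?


Exponential growth: P(t) = P₀ e^(0.1591t). Set P(t)/P₀ = 2: e^(0.1591t) = 2.
Solve: t = ln(2)/0.1591 ≈ 4.36 years.


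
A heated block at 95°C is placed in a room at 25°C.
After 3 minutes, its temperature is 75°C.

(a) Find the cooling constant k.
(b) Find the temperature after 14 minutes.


Newton's law: T(t) = T_a + (T₀ - T_a)e^(-kt).
(a) Use T(3) = 75: (75 - 25)/(95 - 25) = e^(-k·3), so k = -ln(0.714)/3 ≈ 0.1122.
(b) Apply k to t = 14: T(14) = 25 + (70)e^(-1.570) ≈ 39.6°C.


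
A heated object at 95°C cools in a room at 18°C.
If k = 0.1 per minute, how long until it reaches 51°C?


From T(t) = T_a + (T₀ - T_a)e^(-kt), set T(t) = 51:
(51 - 18) / (95 - 18) = e^(-0.1t), so t = -ln(0.429)/0.1 ≈ 8.5 minutes.


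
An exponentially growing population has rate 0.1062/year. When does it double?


Exponential growth: P(t) = P₀ e^(0.1062t). Set P(t)/P₀ = 2: e^(0.1062t) = 2.
Solve: t = ln(2)/0.1062 ≈ 6.53 years.


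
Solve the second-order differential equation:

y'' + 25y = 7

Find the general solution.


Homogeneous part: r² + 25 = 0 ⇒ r = ±5i, so y_h = C₁cos(5x) + C₂sin(5x).
Try constant y_p = A; plug in: 25A = 7 ⇒ A = 7/25.
General solution: y = C₁cos(5x) + C₂sin(5x) + 7/25.


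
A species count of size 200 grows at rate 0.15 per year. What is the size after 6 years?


The ODE dP/dt = 0.15P has solution P(t) = P(0)e^(0.15t).
Substitute P(0) = 200 and t = 6: P(6) = 200 e^(0.90) ≈ 492.


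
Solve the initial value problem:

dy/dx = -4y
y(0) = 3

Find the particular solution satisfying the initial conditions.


General solution of y' = -4y is y = Ce^(-4x).
Apply y(0) = 3: C = 3.
Particular solution: y = 3e^(-4x).


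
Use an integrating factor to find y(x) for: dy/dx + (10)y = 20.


P(x) = 10, Q(x) = 20; integrating factor μ = e^(10x).
(μ y)' = 20e^(10x) ⇒ μ y = 2e^(10x) + C.
Divide by μ: y = 2 + Ce^(-10x).


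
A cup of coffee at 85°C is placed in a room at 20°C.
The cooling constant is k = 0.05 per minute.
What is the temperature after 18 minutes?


Newton's law: dT/dt = -k(T - T_a) has solution T(t) = T_a + (T₀ - T_a)e^(-kt).
Plug in T_a = 20, T₀ = 85, k = 0.05, t = 18: T(18) = 20 + (65)e^(-0.90) ≈ 46.4°C.
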